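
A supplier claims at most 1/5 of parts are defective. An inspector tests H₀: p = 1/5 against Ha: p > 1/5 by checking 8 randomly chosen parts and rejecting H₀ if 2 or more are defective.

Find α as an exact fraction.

194017/390625

The significance level is the probability, assuming p = 1/5, of seeing 2 or more defectives in 8 draws.
α = 1 − P(S ≤ 1) = 1 − 196608/390625 = 194017/390625.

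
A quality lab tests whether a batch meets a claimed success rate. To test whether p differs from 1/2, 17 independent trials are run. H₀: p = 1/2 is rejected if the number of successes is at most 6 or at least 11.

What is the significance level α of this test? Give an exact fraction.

10889/32768

Under H₀, X ~ Binomial(17, 1/2); α is the probability of landing in either tail, P(X ≤ 6) + P(X ≥ 11).
The two tails are symmetric, so α = 2·(1 + 17 + 136 + 680 + 2380 + 6188 + 12376)/2^17 = 43556/131072 = 10889/32768.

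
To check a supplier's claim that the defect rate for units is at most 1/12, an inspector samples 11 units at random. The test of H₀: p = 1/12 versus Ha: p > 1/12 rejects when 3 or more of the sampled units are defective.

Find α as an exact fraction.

1581403943/27518828544

α = P(reject H₀ | H₀ true) = P(S ≥ 3 | p = 1/12), S ~ Binomial(11, 1/12).
α = 1 − P(S ≤ 2) = 1 − 25937424601/27518828544 = 1581403943/27518828544.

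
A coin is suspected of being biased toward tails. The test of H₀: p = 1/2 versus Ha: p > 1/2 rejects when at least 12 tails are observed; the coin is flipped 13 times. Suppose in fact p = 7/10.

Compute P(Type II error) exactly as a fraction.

4681650394377/5000000000000

β = P(fail to reject H₀ | Ha true) = P(X ≤ 11 | p = 7/10), X ~ Binomial(13, 7/10).
Equivalently, β = 1 − P(X ≥ 12) = 4681650394377/5000000000000.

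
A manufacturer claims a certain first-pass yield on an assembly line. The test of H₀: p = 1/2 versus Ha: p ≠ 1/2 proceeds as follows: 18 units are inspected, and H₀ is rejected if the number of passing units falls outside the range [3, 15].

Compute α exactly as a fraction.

The significance level is the null-hypothesis probability of the rejection region {≤2} ∪ {≥16}.
The two tails are symmetric, so α = 2·(1 + 18 + 153)/2^18 = 344/262144 = 43/32768.

43/32768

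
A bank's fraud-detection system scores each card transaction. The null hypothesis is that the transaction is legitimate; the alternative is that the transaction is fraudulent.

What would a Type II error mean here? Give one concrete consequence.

A Type II error is failing to reject H₀ when H₀ is false.
Here that means approving the transaction when actually the transaction is fraudulent.

A Type II error would mean concluding that the transaction is legitimate (or at least failing to establish that the transaction is fraudulent) when in fact the transaction is fraudulent. Consequence: a fraudulent charge goes through and the bank absorbs the loss.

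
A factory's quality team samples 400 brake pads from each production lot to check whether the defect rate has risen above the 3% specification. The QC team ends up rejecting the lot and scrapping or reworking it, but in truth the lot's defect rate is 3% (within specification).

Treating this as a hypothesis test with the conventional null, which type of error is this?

The null hypothesis here is that the lot's defect rate is 3% (within specification).
'Rejecting the lot and scrapping or reworking it' corresponds to rejecting H₀.
H₀ was rejected but H₀ is true — a Type I error (false positive).

Type I error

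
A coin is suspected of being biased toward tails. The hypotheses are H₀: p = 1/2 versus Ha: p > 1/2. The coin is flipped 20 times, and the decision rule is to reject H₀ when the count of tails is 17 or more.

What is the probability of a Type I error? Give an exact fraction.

Under H₀, K ~ Binomial(20, 1/2), and α = P(K ≥ 17).
That's C(20,17) + C(20,18) + C(20,19) + C(20,20) over 2^20, i.e. (1140 + 190 + 20 + 1)/1048576 = 1351/1048576.

1351/1048576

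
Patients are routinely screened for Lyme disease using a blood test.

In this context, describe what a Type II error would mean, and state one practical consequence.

With the conventional null hypothesis that the patient does not have Lyme disease:
A Type II error is failing to reject H₀ when H₀ is false.
Here that means clearing the patient as negative when actually the patient has Lyme disease.

A Type II error would mean concluding that the patient does not have Lyme disease (or at least failing to establish that the patient has Lyme disease) when in fact the patient has Lyme disease. Consequence: the disease goes undetected and untreated until it has progressed.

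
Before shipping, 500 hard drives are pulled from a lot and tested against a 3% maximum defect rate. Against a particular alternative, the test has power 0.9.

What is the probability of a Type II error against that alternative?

0.1

Power = 1 − β, so β = 1 − 0.9 = 0.1.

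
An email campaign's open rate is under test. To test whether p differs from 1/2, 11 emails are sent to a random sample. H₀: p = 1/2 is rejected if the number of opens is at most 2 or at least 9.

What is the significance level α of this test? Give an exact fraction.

67/1024

The significance level is the null-hypothesis probability of the rejection region {≤2} ∪ {≥9}.
By symmetry, α = 2·P(S ≤ 2) = 2·(1 + 11 + 55)/2048 = 134/2048 = 67/1024.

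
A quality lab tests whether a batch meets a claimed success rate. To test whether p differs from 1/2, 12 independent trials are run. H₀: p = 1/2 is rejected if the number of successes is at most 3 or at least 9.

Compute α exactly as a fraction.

299/2048

The significance level is the null-hypothesis probability of the rejection region {≤3} ∪ {≥9}.
The two tails are symmetric, so α = 2·(1 + 12 + 66 + 220)/2^12 = 598/4096 = 299/2048.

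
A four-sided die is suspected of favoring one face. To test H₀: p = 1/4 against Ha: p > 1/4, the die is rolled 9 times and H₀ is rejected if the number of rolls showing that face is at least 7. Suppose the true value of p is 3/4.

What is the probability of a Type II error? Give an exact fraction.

13085/32768

β = P(fail to reject H₀ | Ha true) = P(K ≤ 6 | p = 3/4), K ~ Binomial(9, 3/4).
Adding the binomial probabilities P(K=0)+…+P(K=6) at p = 3/4 gives 13085/32768.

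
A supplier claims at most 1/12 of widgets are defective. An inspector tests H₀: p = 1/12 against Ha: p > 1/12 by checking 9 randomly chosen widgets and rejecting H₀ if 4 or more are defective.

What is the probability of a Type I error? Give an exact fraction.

5563363/1289945088

Under H₀, X ~ Binomial(9, 1/12); the Type I error rate is P(X ≥ 4).
α = 1 − P(X ≤ 3) = 1 − 1284381725/1289945088 = 5563363/1289945088.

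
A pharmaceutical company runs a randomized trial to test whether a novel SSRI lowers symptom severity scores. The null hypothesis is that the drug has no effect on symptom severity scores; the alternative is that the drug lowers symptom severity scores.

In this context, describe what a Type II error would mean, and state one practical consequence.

A Type II error is failing to reject H₀ when H₀ is false.
Here that means concluding there is insufficient evidence that the drug works when actually the drug lowers symptom severity scores.

A Type II error would mean concluding that the drug has no effect on symptom severity scores (or at least failing to establish that the drug lowers symptom severity scores) when in fact the drug lowers symptom severity scores. Consequence: an effective treatment is shelved and never reaches patients who would benefit.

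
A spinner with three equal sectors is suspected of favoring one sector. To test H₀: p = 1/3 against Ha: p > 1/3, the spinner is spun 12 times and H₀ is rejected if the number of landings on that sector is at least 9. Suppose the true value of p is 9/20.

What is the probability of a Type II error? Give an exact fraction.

Under the alternative p = 9/20, K ~ Binomial(12, 9/20); β is the probability the test does not reject, P(K < 9).
Summing C(12,j)·(9/20)^j·(11/20)^{12-j} for j = 0..8 gives 790057068555953/819200000000000.

790057068555953/819200000000000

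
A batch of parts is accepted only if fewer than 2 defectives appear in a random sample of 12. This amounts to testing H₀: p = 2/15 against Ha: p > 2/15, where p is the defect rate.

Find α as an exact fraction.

Under H₀, S ~ Binomial(12, 2/15); the Type I error rate is P(S ≥ 2).
Via the complement, α = 1 − Σ_{j=0}^{1} C(12,j)(2/15)^j(13/15)^{12-j} = 63436403311256/129746337890625.

63436403311256/129746337890625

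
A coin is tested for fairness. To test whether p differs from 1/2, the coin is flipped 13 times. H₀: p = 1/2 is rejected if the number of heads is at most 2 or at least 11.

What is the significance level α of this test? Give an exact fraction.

α = P(S ≤ 2 or S ≥ 11 | p = 1/2), S ~ Binomial(13, 1/2).
The two tails are symmetric, so α = 2·(1 + 13 + 78)/2^13 = 184/8192 = 23/1024.

23/1024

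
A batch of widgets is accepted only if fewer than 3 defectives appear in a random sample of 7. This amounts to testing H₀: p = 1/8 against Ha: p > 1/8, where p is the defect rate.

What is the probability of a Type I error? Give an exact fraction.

Under H₀, Y ~ Binomial(7, 1/8); the Type I error rate is P(Y ≥ 3).
α = 1 − P(Y ≤ 2) = 1 − 2000033/2097152 = 97119/2097152.

97119/2097152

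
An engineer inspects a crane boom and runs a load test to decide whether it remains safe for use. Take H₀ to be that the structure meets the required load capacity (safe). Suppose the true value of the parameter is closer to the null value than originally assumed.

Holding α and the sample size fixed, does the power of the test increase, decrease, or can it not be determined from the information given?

It decreases.

A smaller true effect puts the Ha sampling distribution closer to H₀, so more of it falls in the non-rejection region.
Since power = 1 − β and β increases, power decreases.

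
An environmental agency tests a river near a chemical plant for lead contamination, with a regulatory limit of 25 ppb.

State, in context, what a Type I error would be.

With the conventional null hypothesis that the lead concentration is at or below 25 ppb (safe):
A Type I error is rejecting H₀ when H₀ is true.
Here that means declaring the site contaminated and ordering remediation when actually the lead concentration is at or below 25 ppb (safe).

A Type I error would mean concluding that the lead concentration exceeds 25 ppb when in fact the lead concentration is at or below 25 ppb (safe).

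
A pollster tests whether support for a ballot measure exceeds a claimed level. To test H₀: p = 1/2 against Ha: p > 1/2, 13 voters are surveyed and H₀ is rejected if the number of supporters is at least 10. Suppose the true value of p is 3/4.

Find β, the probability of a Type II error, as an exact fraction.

3487541/8388608

A Type II error is failing to reject when Ha holds: with p = 3/4, β = P(Y ≤ 9).
Equivalently, β = 1 − P(Y ≥ 10) = 3487541/8388608.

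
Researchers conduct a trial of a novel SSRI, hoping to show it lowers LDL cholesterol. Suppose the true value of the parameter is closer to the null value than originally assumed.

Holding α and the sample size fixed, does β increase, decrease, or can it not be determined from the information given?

It increases.

A smaller true effect puts the Ha sampling distribution closer to H₀, so more of it falls in the non-rejection region.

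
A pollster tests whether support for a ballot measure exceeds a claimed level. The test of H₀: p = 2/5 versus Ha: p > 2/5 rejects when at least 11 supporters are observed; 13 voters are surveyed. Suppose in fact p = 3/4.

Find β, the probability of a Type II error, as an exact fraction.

β = P(fail to reject H₀ | Ha true) = P(Y ≤ 10 | p = 3/4), Y ~ Binomial(13, 3/4).
Adding the binomial probabilities P(Y=0)+…+P(Y=10) at p = 3/4 gives 22394171/33554432.

22394171/33554432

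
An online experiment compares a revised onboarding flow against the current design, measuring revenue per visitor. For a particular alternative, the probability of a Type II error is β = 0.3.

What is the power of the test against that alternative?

0.7

Power = 1 − β = 1 − 0.3 = 0.7.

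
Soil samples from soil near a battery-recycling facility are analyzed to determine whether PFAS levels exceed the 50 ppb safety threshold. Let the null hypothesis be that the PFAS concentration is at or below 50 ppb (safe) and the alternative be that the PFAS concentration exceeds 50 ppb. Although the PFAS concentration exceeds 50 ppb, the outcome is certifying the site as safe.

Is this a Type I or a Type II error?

'Certifying the site as safe' corresponds to failing to reject H₀.
H₀ was not rejected but H₀ is false — a Type II error (false negative).

Type II error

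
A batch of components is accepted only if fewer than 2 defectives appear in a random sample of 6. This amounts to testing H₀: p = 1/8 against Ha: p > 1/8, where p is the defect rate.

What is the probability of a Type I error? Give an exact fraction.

43653/262144

α = P(reject H₀ | H₀ true) = P(X ≥ 2 | p = 1/8), X ~ Binomial(6, 1/8).
α = 1 − P(X ≤ 1) = 1 − 218491/262144 = 43653/262144.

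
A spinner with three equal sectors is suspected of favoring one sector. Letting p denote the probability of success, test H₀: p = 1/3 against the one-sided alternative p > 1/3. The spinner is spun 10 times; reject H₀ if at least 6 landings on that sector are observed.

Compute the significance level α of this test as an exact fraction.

The Type I error probability is α = P(S ≥ 6) computed under H₀, where S ~ Binomial(10, 1/3).
Summing C(10,j)(1/3)^j(2/3)^{10−j} for j = 6,…,10 gives 1507/19683.

1507/19683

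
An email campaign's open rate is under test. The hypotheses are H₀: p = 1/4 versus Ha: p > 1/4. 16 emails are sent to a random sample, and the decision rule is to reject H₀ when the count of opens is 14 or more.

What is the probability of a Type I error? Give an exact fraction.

1129/4294967296

α = P(reject H₀ | H₀ true) = P(K ≥ 14 | p = 1/4), with K ~ Binomial(16, 1/4).
P(K ≥ 14) = Σ_{j=14}^{16} C(16,j)·(1/4)^j·(3/4)^{16-j} = 1129/4294967296.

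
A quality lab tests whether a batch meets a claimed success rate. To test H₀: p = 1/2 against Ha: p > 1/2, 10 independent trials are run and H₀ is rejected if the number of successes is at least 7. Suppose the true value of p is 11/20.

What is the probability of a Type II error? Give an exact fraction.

β = P(fail to reject H₀ | Ha true) = P(K ≤ 6 | p = 11/20), K ~ Binomial(10, 11/20).
Equivalently, β = 1 − P(K ≥ 7) = 1878942860721/2560000000000.

1878942860721/2560000000000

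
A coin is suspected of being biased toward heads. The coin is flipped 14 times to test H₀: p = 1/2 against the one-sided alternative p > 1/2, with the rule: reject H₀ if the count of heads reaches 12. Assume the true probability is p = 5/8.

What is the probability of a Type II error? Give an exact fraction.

Under the alternative p = 5/8, S ~ Binomial(14, 5/8); β is the probability the test does not reject, P(S < 12).
Summing C(14,j)·(5/8)^j·(3/8)^{14-j} for j = 0..11 gives 2070361146177/2199023255552.

2070361146177/2199023255552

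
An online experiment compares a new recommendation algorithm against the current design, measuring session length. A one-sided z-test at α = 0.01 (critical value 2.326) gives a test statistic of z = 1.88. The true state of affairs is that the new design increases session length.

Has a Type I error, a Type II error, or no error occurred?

Type II error

The conventional null hypothesis is that the new design has no effect on session length.
Since z = 1.88 ≤ z* = 2.326, H₀ is not rejected.
H₀ is false (actually the new design increases session length).
Failing to reject a false H₀ is a Type II error.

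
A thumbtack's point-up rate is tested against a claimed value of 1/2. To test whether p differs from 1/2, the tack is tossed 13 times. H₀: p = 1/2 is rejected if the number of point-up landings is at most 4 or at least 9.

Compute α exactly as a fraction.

1093/4096

Under H₀, K ~ Binomial(13, 1/2); α is the probability of landing in either tail, P(K ≤ 4) + P(K ≥ 9).
By symmetry, α = 2·P(K ≤ 4) = 2·(1 + 13 + 78 + 286 + 715)/8192 = 2186/8192 = 1093/4096.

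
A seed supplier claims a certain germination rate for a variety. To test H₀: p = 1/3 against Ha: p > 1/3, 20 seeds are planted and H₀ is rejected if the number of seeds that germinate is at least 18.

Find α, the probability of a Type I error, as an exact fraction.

Under H₀, Y ~ Binomial(20, 1/3), and α = P(Y ≥ 18).
Summing C(20,j)(1/3)^j(2/3)^{20−j} for j = 18,…,20 gives 89/387420489.

89/387420489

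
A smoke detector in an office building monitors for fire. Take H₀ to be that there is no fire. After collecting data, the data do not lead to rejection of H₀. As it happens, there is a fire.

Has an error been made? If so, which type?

Type II error

H₀ was not rejected, but H₀ is actually false.
Failing to reject a false null hypothesis is a Type II error (false negative).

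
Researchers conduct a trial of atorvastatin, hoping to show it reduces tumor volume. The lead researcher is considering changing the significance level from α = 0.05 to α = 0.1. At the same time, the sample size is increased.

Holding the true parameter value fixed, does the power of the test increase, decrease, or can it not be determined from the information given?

It increases.

A larger α widens the rejection region, so when the alternative is true more outcomes lead to rejection — failing to reject becomes less likely. More data shrinks sampling variability; the test statistic under Ha concentrates further from the null value, making rejection more likely. Both changes push β in the same direction.
Since power = 1 − β and β decreases, power increases.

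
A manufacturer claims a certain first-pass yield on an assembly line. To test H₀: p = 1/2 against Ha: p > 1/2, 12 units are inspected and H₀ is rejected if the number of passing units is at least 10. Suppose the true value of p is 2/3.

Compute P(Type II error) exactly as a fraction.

435185/531441

Under the alternative p = 2/3, Y ~ Binomial(12, 2/3); β is the probability the test does not reject, P(Y < 10).
Equivalently, β = 1 − P(Y ≥ 10) = 435185/531441.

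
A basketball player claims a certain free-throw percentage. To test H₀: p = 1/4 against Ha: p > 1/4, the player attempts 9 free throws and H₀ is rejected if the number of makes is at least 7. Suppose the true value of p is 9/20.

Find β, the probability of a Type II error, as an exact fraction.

Under the alternative p = 9/20, Y ~ Binomial(9, 9/20); β is the probability the test does not reject, P(Y < 7).
Adding the binomial probabilities P(Y=0)+…+P(Y=6) at p = 9/20 gives 30407271323/32000000000.

30407271323/32000000000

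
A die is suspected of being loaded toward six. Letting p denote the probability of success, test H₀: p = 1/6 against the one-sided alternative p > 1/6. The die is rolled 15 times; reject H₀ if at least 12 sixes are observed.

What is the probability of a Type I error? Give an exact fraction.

7447/58773123072

α = P(reject H₀ | H₀ true) = P(S ≥ 12 | p = 1/6), with S ~ Binomial(15, 1/6).
Summing C(15,j)(1/6)^j(5/6)^{15−j} for j = 12,…,15 gives 7447/58773123072.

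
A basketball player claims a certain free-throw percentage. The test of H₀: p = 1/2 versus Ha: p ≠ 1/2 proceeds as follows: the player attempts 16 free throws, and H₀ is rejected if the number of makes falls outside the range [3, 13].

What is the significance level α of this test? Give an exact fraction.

137/32768

α = P(K ≤ 2 or K ≥ 14 | p = 1/2), K ~ Binomial(16, 1/2).
By symmetry, α = 2·P(K ≤ 2) = 2·(1 + 16 + 120)/65536 = 274/65536 = 137/32768.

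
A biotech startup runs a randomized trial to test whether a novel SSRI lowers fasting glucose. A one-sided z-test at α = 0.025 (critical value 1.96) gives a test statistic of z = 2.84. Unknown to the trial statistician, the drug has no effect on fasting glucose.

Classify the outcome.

Type I error

The conventional null hypothesis is that the drug has no effect on fasting glucose.
Since z = 2.84 > z* = 1.96, H₀ is rejected.
H₀ is true (actually the drug has no effect on fasting glucose).
Rejecting a true H₀ is a Type I error.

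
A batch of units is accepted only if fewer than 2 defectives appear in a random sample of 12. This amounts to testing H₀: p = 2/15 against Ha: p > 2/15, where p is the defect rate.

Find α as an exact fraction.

63436403311256/129746337890625

α = P(reject H₀ | H₀ true) = P(Y ≥ 2 | p = 2/15), Y ~ Binomial(12, 2/15).
Via the complement, α = 1 − Σ_{j=0}^{1} C(12,j)(2/15)^j(13/15)^{12-j} = 63436403311256/129746337890625.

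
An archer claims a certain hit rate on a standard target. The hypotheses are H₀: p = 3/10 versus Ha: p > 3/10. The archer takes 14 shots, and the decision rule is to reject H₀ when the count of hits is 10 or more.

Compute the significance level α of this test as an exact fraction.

33313260987/20000000000000

Under H₀, Y ~ Binomial(14, 3/10), and α = P(Y ≥ 10).
P(Y ≥ 10) = Σ_{j=10}^{14} C(14,j)·(3/10)^j·(7/10)^{14-j} = 33313260987/20000000000000.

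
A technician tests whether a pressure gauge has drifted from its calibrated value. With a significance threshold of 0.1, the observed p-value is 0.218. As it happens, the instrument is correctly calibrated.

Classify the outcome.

Neither — the decision is correct.

The conventional null hypothesis is that the instrument is correctly calibrated.
Since p = 0.218 ≥ α = 0.1, H₀ is not rejected.
H₀ is true (actually the instrument is correctly calibrated).
The decision matches the true state — no error.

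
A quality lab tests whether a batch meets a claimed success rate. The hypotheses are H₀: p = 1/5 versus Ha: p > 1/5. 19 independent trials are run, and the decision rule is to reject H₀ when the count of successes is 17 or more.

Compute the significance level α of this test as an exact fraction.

2813/19073486328125

Under H₀, K ~ Binomial(19, 1/5), and α = P(K ≥ 17).
Adding the binomial terms for j = 17 through 19 with p = 1/5 yields 2813/19073486328125.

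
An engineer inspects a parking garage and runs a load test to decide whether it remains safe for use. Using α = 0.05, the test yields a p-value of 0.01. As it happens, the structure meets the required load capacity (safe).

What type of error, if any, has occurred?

The conventional null hypothesis is that the structure meets the required load capacity (safe).
Since p = 0.01 < α = 0.05, H₀ is rejected.
H₀ is true (actually the structure meets the required load capacity (safe)).
Rejecting a true H₀ is a Type I error.

Type I error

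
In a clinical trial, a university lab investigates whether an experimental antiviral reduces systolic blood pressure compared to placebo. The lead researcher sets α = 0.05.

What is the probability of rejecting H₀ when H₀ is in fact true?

0.05

The significance level α is, by definition, the probability of a Type I error — P(reject H₀ | H₀ true).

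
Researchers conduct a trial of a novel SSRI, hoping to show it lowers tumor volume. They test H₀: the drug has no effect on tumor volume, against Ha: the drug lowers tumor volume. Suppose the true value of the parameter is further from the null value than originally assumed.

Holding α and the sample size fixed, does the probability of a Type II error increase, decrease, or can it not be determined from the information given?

It decreases.

A larger true effect moves the Ha sampling distribution further from the H₀ critical value, making rejection more likely when Ha is true.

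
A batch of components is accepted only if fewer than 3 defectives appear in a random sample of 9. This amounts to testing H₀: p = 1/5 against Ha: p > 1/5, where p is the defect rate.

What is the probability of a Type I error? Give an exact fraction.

511333/1953125

The significance level is the probability, assuming p = 1/5, of seeing 3 or more defectives in 9 draws.
Computing the lower-tail complement: 1 − 1441792/1953125 = 511333/1953125.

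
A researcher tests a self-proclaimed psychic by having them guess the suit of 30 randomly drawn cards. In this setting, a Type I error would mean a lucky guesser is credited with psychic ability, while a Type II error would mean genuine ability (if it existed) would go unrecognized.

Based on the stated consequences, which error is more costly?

Type I error

The Type I consequence (a lucky guesser is credited with psychic ability) is more severe than the Type II consequence (genuine ability (if it existed) would go unrecognized).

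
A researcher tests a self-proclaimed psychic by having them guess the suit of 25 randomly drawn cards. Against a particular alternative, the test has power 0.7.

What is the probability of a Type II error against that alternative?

Power = 1 − β, so β = 1 − 0.7 = 0.3.

0.3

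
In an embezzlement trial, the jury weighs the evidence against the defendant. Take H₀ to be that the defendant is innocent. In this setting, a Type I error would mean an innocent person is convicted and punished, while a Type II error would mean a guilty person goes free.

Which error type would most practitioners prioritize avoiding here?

The Type I consequence (an innocent person is convicted and punished) is more severe than the Type II consequence (a guilty person goes free).

Type I error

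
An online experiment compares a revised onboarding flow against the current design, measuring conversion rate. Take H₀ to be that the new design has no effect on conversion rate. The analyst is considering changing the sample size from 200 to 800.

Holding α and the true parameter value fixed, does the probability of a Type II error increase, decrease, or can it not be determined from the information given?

Increasing n separates the H₀ and Ha sampling distributions, so under Ha fewer outcomes land in the acceptance region.

It decreases.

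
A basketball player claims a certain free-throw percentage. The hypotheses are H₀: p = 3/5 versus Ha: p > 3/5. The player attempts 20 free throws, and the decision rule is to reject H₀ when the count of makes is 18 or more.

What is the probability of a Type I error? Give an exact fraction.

344416814721/95367431640625

Under H₀, S ~ Binomial(20, 3/5), and α = P(S ≥ 18).
Summing C(20,j)(3/5)^j(2/5)^{20−j} for j = 18,…,20 gives 344416814721/95367431640625.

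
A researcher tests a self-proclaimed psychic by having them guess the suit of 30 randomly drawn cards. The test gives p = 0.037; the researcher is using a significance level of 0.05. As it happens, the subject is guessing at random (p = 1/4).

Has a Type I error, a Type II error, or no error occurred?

The conventional null hypothesis is that the subject is guessing at random (p = 1/4).
Since p = 0.037 < α = 0.05, H₀ is rejected.
H₀ is true (actually the subject is guessing at random (p = 1/4)).
Rejecting a true H₀ is a Type I error.

Type I error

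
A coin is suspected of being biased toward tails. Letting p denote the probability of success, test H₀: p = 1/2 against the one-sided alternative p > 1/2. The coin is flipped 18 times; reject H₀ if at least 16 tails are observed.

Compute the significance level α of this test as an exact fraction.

43/65536

Under H₀, K ~ Binomial(18, 1/2), and α = P(K ≥ 16).
P(K ≥ 16) = [C(18,16) + C(18,17) + C(18,18)] / 2^18 = (153 + 18 + 1) / 262144 = 172/262144 = 43/65536.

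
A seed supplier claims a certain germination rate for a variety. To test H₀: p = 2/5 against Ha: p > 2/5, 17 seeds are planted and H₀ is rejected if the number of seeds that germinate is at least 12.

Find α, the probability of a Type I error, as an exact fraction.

The Type I error probability is α = P(K ≥ 12) computed under H₀, where K ~ Binomial(17, 2/5).
Summing C(17,j)(2/5)^j(3/5)^{17−j} for j = 12,…,17 gives 8082735104/762939453125.

8082735104/762939453125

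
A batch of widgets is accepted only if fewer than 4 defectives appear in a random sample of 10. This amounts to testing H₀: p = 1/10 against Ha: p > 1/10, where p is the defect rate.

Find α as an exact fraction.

7996999/625000000

Under H₀, S ~ Binomial(10, 1/10); the Type I error rate is P(S ≥ 4).
Via the complement, α = 1 − Σ_{j=0}^{3} C(10,j)(1/10)^j(9/10)^{10-j} = 7996999/625000000.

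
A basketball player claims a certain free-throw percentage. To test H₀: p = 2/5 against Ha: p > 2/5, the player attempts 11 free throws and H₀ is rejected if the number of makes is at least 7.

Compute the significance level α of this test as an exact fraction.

194048/1953125

α = P(reject H₀ | H₀ true) = P(X ≥ 7 | p = 2/5), with X ~ Binomial(11, 2/5).
P(X ≥ 7) = Σ_{j=7}^{11} C(11,j)·(2/5)^j·(3/5)^{11-j} = 194048/1953125.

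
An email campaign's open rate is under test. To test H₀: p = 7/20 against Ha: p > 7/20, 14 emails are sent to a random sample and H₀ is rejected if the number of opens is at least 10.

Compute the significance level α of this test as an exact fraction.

α = P(reject H₀ | H₀ true) = P(K ≥ 10 | p = 7/20), with K ~ Binomial(14, 7/20).
Adding the binomial terms for j = 10 through 14 with p = 7/20 yields 1977660911219567/327680000000000000.

1977660911219567/327680000000000000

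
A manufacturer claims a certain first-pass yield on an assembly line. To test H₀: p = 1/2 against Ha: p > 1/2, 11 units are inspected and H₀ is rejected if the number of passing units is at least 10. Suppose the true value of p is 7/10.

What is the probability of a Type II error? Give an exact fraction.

2217524751/2500000000

β = P(fail to reject H₀ | Ha true) = P(S ≤ 9 | p = 7/10), S ~ Binomial(11, 7/10).
Summing C(11,j)·(7/10)^j·(3/10)^{11-j} for j = 0..9 gives 2217524751/2500000000.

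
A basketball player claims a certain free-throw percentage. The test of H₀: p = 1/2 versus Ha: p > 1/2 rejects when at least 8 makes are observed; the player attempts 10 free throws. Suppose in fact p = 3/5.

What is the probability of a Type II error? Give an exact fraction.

β = P(fail to reject H₀ | Ha true) = P(K ≤ 7 | p = 3/5), K ~ Binomial(10, 3/5).
Summing C(10,j)·(3/5)^j·(2/5)^{10-j} for j = 0..7 gives 8131936/9765625.

8131936/9765625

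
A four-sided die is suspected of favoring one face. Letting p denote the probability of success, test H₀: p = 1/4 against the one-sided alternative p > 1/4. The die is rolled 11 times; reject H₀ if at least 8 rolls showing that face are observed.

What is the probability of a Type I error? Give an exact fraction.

The Type I error probability is α = P(Y ≥ 8) computed under H₀, where Y ~ Binomial(11, 1/4).
Summing C(11,j)(1/4)^j(3/4)^{11−j} for j = 8,…,11 gives 623/524288.

623/524288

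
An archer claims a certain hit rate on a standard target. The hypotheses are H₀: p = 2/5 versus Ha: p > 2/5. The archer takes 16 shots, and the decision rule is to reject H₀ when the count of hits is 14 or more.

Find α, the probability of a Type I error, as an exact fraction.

3866624/30517578125

Under H₀, K ~ Binomial(16, 2/5), and α = P(K ≥ 14).
Adding the binomial terms for j = 14 through 16 with p = 2/5 yields 3866624/30517578125.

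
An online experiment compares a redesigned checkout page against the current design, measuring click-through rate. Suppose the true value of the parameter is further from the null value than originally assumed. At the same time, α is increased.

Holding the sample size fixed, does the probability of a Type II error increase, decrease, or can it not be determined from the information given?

It decreases.

A larger true effect moves the Ha sampling distribution further from the H₀ critical value, making rejection more likely when Ha is true. Relaxing α lowers the evidence threshold; under Ha, outcomes that previously fell short now trigger rejection. Both changes push β in the same direction.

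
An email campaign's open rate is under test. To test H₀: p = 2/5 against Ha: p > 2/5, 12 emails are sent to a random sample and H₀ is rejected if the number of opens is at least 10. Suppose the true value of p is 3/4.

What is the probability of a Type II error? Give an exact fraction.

10222777/16777216

A Type II error is failing to reject when Ha holds: with p = 3/4, β = P(X ≤ 9).
Adding the binomial probabilities P(X=0)+…+P(X=9) at p = 3/4 gives 10222777/16777216.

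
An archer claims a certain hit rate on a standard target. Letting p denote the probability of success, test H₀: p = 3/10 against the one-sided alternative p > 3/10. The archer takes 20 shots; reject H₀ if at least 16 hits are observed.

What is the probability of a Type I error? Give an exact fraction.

α = P(reject H₀ | H₀ true) = P(S ≥ 16 | p = 3/10), with S ~ Binomial(20, 3/10).
Summing C(20,j)(3/10)^j(7/10)^{20−j} for j = 16,…,20 gives 138756326957469/25000000000000000000.

138756326957469/25000000000000000000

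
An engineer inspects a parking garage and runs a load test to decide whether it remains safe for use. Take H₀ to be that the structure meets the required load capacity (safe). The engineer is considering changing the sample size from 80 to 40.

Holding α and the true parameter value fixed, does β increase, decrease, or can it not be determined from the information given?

With less data the test statistic is noisier; under Ha, more outcomes land inside the acceptance region.

It increases.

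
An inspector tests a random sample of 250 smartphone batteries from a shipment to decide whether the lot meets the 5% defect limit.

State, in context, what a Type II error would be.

With the conventional null hypothesis that the lot's defect rate is 5% (within specification):
A Type II error is failing to reject H₀ when H₀ is false.
Here that means accepting the lot and shipping it when actually the lot's defect rate exceeds 5%.

A Type II error would mean concluding that the lot's defect rate is 5% (within specification) (or at least failing to establish that the lot's defect rate exceeds 5%) when in fact the lot's defect rate exceeds 5%.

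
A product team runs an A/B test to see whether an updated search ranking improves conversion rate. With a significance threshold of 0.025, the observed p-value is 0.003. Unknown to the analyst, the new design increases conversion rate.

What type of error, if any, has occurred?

No error (correct decision).

The conventional null hypothesis is that the new design has no effect on conversion rate.
Since p = 0.003 < α = 0.025, H₀ is rejected.
H₀ is false (actually the new design increases conversion rate).
The decision matches the true state — no error.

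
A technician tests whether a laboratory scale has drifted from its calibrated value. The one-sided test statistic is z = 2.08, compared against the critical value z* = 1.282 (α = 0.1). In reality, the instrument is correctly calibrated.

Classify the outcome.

The conventional null hypothesis is that the instrument is correctly calibrated.
Since z = 2.08 > z* = 1.282, H₀ is rejected.
H₀ is true (actually the instrument is correctly calibrated).
Rejecting a true H₀ is a Type I error.

Type I error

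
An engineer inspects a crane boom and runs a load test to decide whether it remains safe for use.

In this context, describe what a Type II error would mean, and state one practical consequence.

A Type II error would mean concluding that the structure meets the required load capacity (safe) (or at least failing to establish that the structure is structurally deficient) when in fact the structure is structurally deficient. Consequence: a deficient structure remains in service and may fail under load.

With the conventional null hypothesis that the structure meets the required load capacity (safe):
A Type II error is failing to reject H₀ when H₀ is false.
Here that means keeping the structure open when actually the structure is structurally deficient.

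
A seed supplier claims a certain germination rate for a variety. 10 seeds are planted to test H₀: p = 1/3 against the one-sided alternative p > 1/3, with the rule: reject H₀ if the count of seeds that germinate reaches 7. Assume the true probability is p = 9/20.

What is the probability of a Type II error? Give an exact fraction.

2298892939321/2560000000000

Under the alternative p = 9/20, S ~ Binomial(10, 9/20); β is the probability the test does not reject, P(S < 7).
Equivalently, β = 1 − P(S ≥ 7) = 2298892939321/2560000000000.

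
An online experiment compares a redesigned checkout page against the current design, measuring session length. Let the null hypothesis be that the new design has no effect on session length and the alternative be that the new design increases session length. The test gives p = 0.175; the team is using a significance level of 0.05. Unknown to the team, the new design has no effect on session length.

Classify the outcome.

Neither — the decision is correct.

Since p = 0.175 ≥ α = 0.05, H₀ is not rejected.
H₀ is true (actually the new design has no effect on session length).
The decision matches the true state — no error.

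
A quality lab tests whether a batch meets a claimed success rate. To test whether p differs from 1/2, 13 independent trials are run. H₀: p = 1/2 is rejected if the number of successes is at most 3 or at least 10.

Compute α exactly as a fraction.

189/2048

The significance level is the null-hypothesis probability of the rejection region {≤3} ∪ {≥10}.
Each tail has probability (1 + 13 + 78 + 286)/8192; doubling gives α = 756/8192 = 189/2048.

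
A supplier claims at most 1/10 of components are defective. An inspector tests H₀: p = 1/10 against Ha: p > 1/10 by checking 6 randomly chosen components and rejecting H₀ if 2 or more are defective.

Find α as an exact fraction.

22853/200000

The significance level is the probability, assuming p = 1/10, of seeing 2 or more defectives in 6 draws.
Via the complement, α = 1 − Σ_{j=0}^{1} C(6,j)(1/10)^j(9/10)^{6-j} = 22853/200000.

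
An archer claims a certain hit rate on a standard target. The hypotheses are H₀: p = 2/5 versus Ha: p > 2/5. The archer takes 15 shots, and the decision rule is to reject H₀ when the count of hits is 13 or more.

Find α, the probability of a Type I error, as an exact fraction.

Under H₀, X ~ Binomial(15, 2/5), and α = P(X ≥ 13).
Summing C(15,j)(2/5)^j(3/5)^{15−j} for j = 13,…,15 gives 8511488/30517578125.

8511488/30517578125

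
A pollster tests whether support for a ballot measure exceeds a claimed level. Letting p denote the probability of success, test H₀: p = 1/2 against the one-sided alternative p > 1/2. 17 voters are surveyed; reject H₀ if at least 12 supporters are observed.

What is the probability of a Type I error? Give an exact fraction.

4701/65536

The Type I error probability is α = P(Y ≥ 12) computed under H₀, where Y ~ Binomial(17, 1/2).
That's C(17,12) + C(17,13) + C(17,14) + C(17,15) + C(17,16) + C(17,17) over 2^17, i.e. (6188 + 2380 + 680 + 136 + 17 + 1)/131072 = 9402/131072 = 4701/65536.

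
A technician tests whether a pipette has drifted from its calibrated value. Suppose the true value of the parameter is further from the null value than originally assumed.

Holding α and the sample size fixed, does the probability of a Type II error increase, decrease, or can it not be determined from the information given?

It decreases.

The further the true parameter sits from the null value, the more of the Ha sampling distribution falls in the rejection region.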